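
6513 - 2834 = 3679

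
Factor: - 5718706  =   - 2^1*7^1* 408479^1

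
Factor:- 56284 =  - 2^2*14071^1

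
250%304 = 250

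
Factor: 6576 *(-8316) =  - 2^6*3^4*7^1*11^1*137^1 = - 54686016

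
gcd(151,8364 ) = 1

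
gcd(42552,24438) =6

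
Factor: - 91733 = -91733^1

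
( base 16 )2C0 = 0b1011000000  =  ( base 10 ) 704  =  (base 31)mm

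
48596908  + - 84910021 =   -  36313113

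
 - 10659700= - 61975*172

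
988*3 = 2964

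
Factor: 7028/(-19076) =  - 7/19=- 7^1*19^( - 1)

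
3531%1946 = 1585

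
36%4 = 0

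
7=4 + 3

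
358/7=358/7 = 51.14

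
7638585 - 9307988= - 1669403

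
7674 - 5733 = 1941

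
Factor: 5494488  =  2^3*3^1*47^1*4871^1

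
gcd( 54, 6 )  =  6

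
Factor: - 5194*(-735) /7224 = 2^(-2) * 5^1 * 7^3*43^( - 1) * 53^1 = 90895/172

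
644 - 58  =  586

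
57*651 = 37107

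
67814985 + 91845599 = 159660584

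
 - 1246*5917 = - 7372582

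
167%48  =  23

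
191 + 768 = 959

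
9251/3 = 9251/3=3083.67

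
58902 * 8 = 471216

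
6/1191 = 2/397 = 0.01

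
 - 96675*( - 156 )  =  15081300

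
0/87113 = 0 = 0.00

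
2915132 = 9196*317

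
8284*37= 306508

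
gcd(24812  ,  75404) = 4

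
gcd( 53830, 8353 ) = 1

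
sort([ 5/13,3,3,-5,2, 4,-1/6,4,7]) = [-5, - 1/6,5/13, 2,3,3,4,4,7] 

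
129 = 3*43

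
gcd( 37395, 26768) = 1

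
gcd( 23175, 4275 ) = 225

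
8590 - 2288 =6302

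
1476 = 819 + 657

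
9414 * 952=8962128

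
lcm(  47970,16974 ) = 1103310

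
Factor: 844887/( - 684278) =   -  2^(  -  1 )*3^1*7^( - 1 ) *37^( - 1 )*41^1*1321^( - 1 )*6869^1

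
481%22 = 19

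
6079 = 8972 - 2893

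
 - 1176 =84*( - 14 )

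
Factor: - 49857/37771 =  - 3^1 * 107^( - 1 )*353^( - 1 )*16619^1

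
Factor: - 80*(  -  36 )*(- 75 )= - 216000 = - 2^6*3^3 * 5^3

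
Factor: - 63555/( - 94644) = 2^( - 2 )*3^(-1)*5^1 * 11^ (- 1)*19^1*223^1 * 239^ (-1) = 21185/31548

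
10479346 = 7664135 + 2815211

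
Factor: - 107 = -107^1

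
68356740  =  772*88545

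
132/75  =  1 + 19/25 = 1.76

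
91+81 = 172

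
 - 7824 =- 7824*1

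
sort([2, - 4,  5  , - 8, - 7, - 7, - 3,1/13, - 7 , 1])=[ - 8, - 7, - 7, - 7, -4, - 3, 1/13, 1, 2, 5] 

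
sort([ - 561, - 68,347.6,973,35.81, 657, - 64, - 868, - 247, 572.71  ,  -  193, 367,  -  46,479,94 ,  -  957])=[- 957, - 868, - 561, - 247, - 193, - 68, -64, - 46,35.81,94, 347.6, 367, 479,572.71,657,973] 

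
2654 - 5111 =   -  2457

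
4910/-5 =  - 982+ 0/1= -982.00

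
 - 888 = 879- 1767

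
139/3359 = 139/3359 = 0.04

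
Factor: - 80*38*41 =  - 124640 =- 2^5*5^1*19^1*41^1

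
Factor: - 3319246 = - 2^1*7^1 * 237089^1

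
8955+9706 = 18661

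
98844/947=98844/947 =104.38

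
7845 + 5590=13435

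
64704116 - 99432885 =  - 34728769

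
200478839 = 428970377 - 228491538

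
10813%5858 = 4955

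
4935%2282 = 371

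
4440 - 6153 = -1713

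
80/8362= 40/4181 = 0.01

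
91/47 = 1 +44/47=1.94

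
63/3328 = 63/3328 = 0.02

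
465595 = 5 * 93119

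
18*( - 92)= -1656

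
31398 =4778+26620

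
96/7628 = 24/1907 = 0.01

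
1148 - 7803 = -6655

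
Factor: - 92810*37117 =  - 3444828770 =- 2^1*5^1*9281^1*37117^1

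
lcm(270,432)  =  2160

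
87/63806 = 87/63806 = 0.00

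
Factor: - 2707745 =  - 5^1*541549^1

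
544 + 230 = 774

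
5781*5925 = 34252425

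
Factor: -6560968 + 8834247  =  2273279 = 2273279^1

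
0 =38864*0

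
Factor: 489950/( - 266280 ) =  - 2^( - 2)*3^( - 1 )*5^1*7^( - 1 )*41^1*239^1*317^( - 1) = - 48995/26628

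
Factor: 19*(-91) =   -  7^1 * 13^1 * 19^1 = -1729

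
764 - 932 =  - 168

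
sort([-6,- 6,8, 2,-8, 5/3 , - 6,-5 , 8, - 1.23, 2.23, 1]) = [- 8,-6, - 6, - 6,-5, - 1.23, 1, 5/3, 2,  2.23, 8, 8 ] 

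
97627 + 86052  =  183679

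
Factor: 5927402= 2^1 *13^1*227977^1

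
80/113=80/113 = 0.71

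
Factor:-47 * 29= - 1363 = - 29^1*47^1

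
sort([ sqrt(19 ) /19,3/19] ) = [3/19,  sqrt(19)/19]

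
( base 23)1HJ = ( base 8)1653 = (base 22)1KF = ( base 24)1f3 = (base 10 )939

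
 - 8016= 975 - 8991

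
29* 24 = 696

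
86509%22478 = 19075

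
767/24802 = 767/24802 = 0.03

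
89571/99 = 29857/33 = 904.76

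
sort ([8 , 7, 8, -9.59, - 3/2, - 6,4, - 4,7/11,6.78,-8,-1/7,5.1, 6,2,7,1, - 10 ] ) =[ - 10 , - 9.59, - 8, - 6 , - 4, - 3/2, - 1/7,7/11  ,  1,2,  4,5.1,6,6.78,7,  7,8,8 ] 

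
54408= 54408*1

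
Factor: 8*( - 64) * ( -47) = 24064 = 2^9 * 47^1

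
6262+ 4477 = 10739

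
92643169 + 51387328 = 144030497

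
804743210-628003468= 176739742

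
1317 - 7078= -5761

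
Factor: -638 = -2^1*11^1 *29^1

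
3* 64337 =193011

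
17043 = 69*247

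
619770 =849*730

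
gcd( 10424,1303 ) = 1303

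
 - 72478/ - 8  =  36239/4 = 9059.75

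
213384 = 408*523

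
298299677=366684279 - 68384602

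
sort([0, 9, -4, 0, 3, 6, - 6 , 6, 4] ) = [-6,-4, 0, 0,3, 4, 6, 6, 9 ]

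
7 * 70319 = 492233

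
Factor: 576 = 2^6*3^2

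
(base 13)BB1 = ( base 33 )1RN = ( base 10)2003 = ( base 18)635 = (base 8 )3723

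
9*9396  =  84564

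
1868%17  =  15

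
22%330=22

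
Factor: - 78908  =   - 2^2*  19727^1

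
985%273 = 166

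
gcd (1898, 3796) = 1898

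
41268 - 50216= - 8948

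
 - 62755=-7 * 8965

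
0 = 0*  41418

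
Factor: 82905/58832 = 2^( -4 )*3^1 * 5^1*3677^( - 1)*5527^1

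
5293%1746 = 55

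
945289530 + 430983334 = 1376272864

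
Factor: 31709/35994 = 37/42 = 2^( - 1)*3^( - 1)*7^(-1 )*37^1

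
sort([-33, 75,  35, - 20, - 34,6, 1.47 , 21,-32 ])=[-34,-33,  -  32 ,-20,1.47,6, 21,  35 , 75]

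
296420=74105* 4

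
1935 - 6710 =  - 4775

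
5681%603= 254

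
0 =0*4387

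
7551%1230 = 171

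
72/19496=9/2437 = 0.00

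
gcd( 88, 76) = 4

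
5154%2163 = 828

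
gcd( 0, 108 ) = 108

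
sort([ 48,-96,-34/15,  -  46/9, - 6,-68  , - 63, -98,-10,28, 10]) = [-98, - 96,-68,-63 ,-10, - 6,-46/9,-34/15,10,28,  48 ] 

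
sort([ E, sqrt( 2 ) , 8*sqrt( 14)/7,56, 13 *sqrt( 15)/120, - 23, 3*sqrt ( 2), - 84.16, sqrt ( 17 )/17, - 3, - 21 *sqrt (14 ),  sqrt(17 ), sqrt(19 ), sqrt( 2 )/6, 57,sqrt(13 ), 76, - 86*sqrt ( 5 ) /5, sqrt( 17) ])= [ - 84.16,- 21 * sqrt( 14 ), - 86*sqrt(5)/5, - 23,-3,  sqrt( 2 ) /6, sqrt( 17 )/17,13*sqrt( 15 )/120, sqrt( 2), E, sqrt(13),sqrt(17), sqrt( 17 ), 3* sqrt(2),8*sqrt( 14 )/7, sqrt(19),56,57, 76 ]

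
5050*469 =2368450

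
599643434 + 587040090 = 1186683524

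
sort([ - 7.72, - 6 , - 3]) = [-7.72, - 6, - 3 ]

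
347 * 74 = 25678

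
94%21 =10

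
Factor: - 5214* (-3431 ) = 17889234 = 2^1*3^1*11^1*47^1*73^1 * 79^1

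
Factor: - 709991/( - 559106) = 2^( - 1 )*279553^( - 1 )*709991^1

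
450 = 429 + 21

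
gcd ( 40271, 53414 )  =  1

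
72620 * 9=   653580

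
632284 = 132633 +499651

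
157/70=157/70 = 2.24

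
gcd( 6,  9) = 3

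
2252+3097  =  5349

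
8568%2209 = 1941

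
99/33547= 99/33547 = 0.00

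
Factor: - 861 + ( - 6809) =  - 2^1*5^1* 13^1*59^1=-7670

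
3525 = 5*705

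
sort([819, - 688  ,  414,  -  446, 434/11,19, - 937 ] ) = [ - 937 , - 688, - 446,19,434/11, 414,819 ] 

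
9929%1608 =281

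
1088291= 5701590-4613299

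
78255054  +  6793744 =85048798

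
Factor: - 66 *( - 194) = 2^2*3^1*11^1*97^1 = 12804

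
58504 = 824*71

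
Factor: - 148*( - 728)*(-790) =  - 85117760  =  - 2^6*5^1*7^1*13^1*37^1*79^1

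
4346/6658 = 2173/3329 = 0.65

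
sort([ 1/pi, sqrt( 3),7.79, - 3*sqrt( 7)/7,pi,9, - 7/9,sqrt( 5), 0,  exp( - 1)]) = [ - 3 * sqrt( 7)/7, - 7/9,0 , 1/pi,exp(- 1),  sqrt( 3), sqrt( 5 ), pi,7.79,9] 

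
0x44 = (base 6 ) 152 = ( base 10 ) 68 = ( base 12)58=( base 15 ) 48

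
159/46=3 + 21/46 = 3.46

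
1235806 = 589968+645838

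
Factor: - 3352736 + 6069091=2716355 = 5^1*37^1 * 14683^1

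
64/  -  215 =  - 64/215=   -  0.30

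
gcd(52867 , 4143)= 1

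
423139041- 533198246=-110059205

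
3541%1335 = 871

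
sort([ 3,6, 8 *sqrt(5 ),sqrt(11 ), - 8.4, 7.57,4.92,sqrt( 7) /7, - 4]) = [ - 8.4, - 4,sqrt( 7 ) /7,3,sqrt( 11),4.92,6  ,  7.57,8* sqrt( 5) ] 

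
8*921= 7368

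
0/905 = 0= 0.00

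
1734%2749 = 1734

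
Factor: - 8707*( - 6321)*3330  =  2^1*3^3*5^1*7^2 * 37^1*43^1*8707^1= 183273033510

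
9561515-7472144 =2089371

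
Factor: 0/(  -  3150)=0^1 = 0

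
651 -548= 103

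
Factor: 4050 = 2^1*3^4*5^2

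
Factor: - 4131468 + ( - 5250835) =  - 9382303 = - 7^1*1340329^1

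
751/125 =6+1/125 = 6.01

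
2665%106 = 15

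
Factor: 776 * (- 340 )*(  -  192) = 2^11 * 3^1*5^1 * 17^1 * 97^1 = 50657280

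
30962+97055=128017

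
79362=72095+7267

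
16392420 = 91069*180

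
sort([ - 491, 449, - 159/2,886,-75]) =[-491, - 159/2, - 75,449,886 ]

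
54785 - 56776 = -1991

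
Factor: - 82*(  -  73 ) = 5986 =2^1*41^1*73^1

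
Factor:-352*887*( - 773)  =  241349152  =  2^5*11^1*773^1*887^1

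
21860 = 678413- 656553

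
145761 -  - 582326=728087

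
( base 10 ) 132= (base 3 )11220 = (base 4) 2010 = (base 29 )4g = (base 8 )204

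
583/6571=583/6571 = 0.09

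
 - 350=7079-7429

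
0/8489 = 0 = 0.00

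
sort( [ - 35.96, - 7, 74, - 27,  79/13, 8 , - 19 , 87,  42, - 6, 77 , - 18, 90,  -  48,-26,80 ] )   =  [-48, - 35.96, - 27, - 26,-19,- 18, - 7 ,-6 , 79/13,8, 42,74, 77, 80 , 87,  90] 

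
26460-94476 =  - 68016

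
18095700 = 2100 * 8617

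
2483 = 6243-3760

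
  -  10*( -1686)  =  16860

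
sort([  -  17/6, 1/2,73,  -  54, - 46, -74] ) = [ -74,-54,-46, - 17/6, 1/2,73 ] 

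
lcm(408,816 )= 816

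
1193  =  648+545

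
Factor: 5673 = 3^1*31^1 * 61^1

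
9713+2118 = 11831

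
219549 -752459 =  - 532910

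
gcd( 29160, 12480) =120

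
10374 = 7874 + 2500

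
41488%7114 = 5918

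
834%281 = 272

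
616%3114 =616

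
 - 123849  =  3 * (-41283) 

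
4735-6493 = - 1758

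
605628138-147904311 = 457723827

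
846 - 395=451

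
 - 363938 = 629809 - 993747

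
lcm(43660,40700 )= 2401300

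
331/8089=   331/8089 =0.04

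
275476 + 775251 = 1050727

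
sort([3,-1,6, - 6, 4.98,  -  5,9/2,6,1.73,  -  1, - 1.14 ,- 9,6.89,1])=[-9 , - 6, - 5 , - 1.14,-1, - 1, 1,1.73,3,9/2, 4.98, 6, 6,  6.89]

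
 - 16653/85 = -196 + 7/85 = - 195.92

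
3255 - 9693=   -  6438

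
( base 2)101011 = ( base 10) 43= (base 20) 23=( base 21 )21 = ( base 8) 53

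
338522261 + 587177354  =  925699615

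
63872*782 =49947904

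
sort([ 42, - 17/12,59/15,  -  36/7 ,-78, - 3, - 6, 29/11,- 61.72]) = [ - 78, - 61.72, - 6, - 36/7, - 3, - 17/12, 29/11, 59/15, 42]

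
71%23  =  2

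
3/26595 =1/8865= 0.00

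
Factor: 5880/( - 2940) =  - 2^1 =- 2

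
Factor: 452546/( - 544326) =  - 641/771  =  -3^( - 1 )*  257^( - 1)*641^1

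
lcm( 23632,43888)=307216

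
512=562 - 50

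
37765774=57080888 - 19315114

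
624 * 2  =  1248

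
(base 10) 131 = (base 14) 95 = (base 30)4b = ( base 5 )1011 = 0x83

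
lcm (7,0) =0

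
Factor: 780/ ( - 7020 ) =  - 3^( - 2)=- 1/9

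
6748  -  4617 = 2131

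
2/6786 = 1/3393 = 0.00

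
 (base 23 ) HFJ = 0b10010010001101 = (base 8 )22215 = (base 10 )9357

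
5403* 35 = 189105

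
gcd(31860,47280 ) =60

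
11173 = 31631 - 20458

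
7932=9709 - 1777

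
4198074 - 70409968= - 66211894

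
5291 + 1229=6520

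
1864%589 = 97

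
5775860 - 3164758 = 2611102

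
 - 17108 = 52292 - 69400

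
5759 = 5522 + 237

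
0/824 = 0  =  0.00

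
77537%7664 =897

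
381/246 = 1  +  45/82 = 1.55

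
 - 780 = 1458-2238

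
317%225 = 92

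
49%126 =49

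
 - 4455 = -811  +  -3644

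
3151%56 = 15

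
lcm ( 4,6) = 12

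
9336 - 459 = 8877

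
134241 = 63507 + 70734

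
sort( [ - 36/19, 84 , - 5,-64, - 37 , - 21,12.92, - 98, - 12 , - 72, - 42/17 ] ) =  [ - 98, - 72,-64 , - 37, - 21,-12, - 5, - 42/17, - 36/19,  12.92, 84]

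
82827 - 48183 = 34644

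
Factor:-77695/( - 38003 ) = 5^1 * 7^(-1)  *  41^1*61^( -1)*89^ ( - 1 ) * 379^1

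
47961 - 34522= 13439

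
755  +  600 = 1355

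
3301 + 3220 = 6521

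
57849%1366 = 477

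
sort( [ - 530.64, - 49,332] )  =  [- 530.64,  -  49,  332 ]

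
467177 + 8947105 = 9414282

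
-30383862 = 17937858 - 48321720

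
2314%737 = 103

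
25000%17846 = 7154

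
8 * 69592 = 556736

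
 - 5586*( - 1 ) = 5586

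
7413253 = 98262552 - 90849299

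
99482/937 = 106 + 160/937 = 106.17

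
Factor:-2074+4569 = 2495 = 5^1 * 499^1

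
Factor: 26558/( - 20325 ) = -98/75 = - 2^1*3^( - 1)*5^ (-2 )*7^2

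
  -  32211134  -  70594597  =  -102805731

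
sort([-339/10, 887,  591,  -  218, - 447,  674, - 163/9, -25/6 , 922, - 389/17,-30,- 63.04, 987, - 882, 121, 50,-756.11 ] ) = [-882, - 756.11, - 447,-218, - 63.04,-339/10, - 30,  -  389/17, - 163/9,-25/6, 50, 121, 591  ,  674, 887, 922, 987 ] 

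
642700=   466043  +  176657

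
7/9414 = 7/9414 = 0.00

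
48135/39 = 1234 + 3/13 = 1234.23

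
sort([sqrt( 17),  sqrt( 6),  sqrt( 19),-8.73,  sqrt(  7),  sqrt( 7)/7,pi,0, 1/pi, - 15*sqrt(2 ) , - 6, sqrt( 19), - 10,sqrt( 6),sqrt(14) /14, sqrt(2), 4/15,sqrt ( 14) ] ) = [ - 15*sqrt( 2 ), - 10,-8.73,-6, 0,4/15, sqrt( 14)/14,1/pi,sqrt ( 7)/7,sqrt( 2 ),sqrt (6),sqrt( 6), sqrt(7),pi,sqrt( 14), sqrt( 17),sqrt( 19 ), sqrt( 19 ) ]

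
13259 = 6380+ 6879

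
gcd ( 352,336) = 16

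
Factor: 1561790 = 2^1*5^1*17^1 * 9187^1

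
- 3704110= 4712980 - 8417090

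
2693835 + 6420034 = 9113869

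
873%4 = 1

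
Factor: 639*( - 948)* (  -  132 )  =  2^4*3^4*11^1*71^1*79^1 = 79961904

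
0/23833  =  0= 0.00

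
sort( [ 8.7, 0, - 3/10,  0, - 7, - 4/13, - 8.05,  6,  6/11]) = [ - 8.05,  -  7, - 4/13, - 3/10, 0,  0,6/11,  6,8.7 ]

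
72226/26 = 2777+12/13=2777.92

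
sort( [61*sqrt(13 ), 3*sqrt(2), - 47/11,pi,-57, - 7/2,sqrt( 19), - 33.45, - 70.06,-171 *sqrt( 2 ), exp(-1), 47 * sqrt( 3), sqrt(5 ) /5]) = [-171*sqrt(2) , - 70.06,  -  57,-33.45, - 47/11, - 7/2, exp ( - 1), sqrt(5 )/5,pi,3 * sqrt(2 ), sqrt(19),47* sqrt(3 ), 61 * sqrt(13)]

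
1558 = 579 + 979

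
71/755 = 71/755 = 0.09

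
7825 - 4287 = 3538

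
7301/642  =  7301/642= 11.37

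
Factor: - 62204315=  - 5^1 * 12440863^1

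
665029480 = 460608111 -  - 204421369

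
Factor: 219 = 3^1 *73^1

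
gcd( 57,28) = 1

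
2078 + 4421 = 6499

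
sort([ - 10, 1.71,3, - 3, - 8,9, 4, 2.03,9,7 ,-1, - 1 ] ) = [ - 10, - 8, - 3, - 1, - 1,1.71,2.03,3,  4,7, 9, 9 ] 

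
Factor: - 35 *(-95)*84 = 279300 = 2^2* 3^1*5^2*7^2*19^1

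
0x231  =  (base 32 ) HH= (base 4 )20301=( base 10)561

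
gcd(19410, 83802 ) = 6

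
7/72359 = 1/10337 =0.00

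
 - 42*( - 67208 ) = 2822736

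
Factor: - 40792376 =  - 2^3*41^1*124367^1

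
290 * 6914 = 2005060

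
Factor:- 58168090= -2^1*5^1*31^1*187639^1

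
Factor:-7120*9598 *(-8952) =611759627520 = 2^8*3^1*5^1*89^1*373^1*4799^1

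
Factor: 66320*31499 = 2089013680 = 2^4*5^1*13^1*829^1 * 2423^1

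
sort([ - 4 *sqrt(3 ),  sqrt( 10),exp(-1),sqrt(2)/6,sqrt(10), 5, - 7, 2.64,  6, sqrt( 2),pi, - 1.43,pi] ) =[ - 7, - 4*sqrt ( 3), - 1.43,sqrt( 2)/6,  exp( - 1), sqrt(2 ) , 2.64, pi,pi,sqrt( 10),sqrt(10),5,6 ]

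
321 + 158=479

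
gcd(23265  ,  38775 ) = 7755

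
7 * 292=2044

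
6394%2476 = 1442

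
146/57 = 2 + 32/57 = 2.56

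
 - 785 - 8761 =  - 9546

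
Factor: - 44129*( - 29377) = 29^1*1013^1*44129^1 =1296377633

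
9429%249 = 216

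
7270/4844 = 1+1213/2422= 1.50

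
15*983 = 14745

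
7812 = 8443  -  631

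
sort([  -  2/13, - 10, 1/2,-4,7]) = [ - 10,  -  4, - 2/13, 1/2,7]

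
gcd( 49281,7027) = 1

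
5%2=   1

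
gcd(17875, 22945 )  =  65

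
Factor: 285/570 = 1/2 = 2^( - 1 )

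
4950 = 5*990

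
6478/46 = 140+ 19/23 = 140.83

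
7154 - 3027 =4127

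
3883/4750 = 3883/4750 = 0.82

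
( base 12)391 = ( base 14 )2A9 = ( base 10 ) 541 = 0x21D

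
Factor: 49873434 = 2^1* 3^1 * 13^1*463^1*1381^1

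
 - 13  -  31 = - 44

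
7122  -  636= 6486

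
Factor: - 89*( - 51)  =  4539  =  3^1*17^1*89^1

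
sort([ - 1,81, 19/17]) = [- 1,  19/17, 81 ] 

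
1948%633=49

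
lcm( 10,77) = 770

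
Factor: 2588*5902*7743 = 118269493368 = 2^3*3^1*13^1 * 29^1 * 89^1*227^1*647^1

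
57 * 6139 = 349923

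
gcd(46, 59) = 1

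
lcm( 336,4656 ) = 32592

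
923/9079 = 923/9079 = 0.10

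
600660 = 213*2820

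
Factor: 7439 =43^1*173^1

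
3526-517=3009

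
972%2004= 972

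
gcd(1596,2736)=228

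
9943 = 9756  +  187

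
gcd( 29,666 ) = 1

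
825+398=1223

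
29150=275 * 106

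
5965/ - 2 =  - 2983  +  1/2   =  - 2982.50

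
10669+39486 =50155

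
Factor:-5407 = - 5407^1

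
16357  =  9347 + 7010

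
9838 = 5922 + 3916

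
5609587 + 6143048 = 11752635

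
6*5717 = 34302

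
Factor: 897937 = 71^1*12647^1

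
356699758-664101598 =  - 307401840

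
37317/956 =37317/956 = 39.03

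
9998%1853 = 733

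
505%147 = 64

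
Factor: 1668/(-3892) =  - 3/7 = - 3^1*7^ ( - 1)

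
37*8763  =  324231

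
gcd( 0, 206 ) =206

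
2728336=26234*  104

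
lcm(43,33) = 1419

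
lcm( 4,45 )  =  180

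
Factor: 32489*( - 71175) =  - 3^1*5^2*13^1*53^1*73^1*613^1 = - 2312404575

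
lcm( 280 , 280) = 280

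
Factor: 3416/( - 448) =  - 61/8 = - 2^( - 3 )*61^1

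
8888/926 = 4444/463   =  9.60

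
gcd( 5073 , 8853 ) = 3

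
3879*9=34911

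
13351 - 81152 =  - 67801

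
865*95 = 82175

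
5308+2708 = 8016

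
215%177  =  38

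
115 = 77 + 38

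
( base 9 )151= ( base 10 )127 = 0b1111111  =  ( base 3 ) 11201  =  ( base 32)3V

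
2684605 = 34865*77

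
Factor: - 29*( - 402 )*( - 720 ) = - 2^5*3^3 *5^1 *29^1  *  67^1 = - 8393760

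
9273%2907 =552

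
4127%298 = 253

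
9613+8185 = 17798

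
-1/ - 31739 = 1/31739 = 0.00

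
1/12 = 1/12   =  0.08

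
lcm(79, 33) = 2607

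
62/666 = 31/333 = 0.09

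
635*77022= 48908970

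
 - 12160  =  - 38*320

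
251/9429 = 251/9429= 0.03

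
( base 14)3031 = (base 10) 8275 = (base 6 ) 102151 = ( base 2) 10000001010011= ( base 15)26ba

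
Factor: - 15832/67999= - 2^3*53^( - 1 )*1283^(  -  1 )*1979^1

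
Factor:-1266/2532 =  - 1/2 = - 2^( - 1)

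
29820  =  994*30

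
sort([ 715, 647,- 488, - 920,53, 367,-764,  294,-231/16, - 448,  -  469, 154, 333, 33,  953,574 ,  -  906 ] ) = [-920,-906,  -  764, - 488, -469, - 448,-231/16,33 , 53, 154, 294, 333, 367, 574,647  ,  715, 953 ]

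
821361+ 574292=1395653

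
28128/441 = 63+115/147 = 63.78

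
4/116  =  1/29 = 0.03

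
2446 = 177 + 2269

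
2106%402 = 96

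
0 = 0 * 10910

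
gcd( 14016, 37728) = 96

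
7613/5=7613/5 = 1522.60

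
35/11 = 35/11  =  3.18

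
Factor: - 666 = -2^1*3^2*37^1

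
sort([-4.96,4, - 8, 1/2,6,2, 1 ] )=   [ - 8, - 4.96,1/2,1,2, 4,6]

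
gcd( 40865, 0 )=40865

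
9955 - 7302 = 2653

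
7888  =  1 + 7887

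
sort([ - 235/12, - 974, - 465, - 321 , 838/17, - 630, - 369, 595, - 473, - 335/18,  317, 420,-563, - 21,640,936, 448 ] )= [ - 974, - 630 , - 563, - 473, -465 , - 369, -321,  -  21,-235/12 ,-335/18, 838/17 , 317 , 420,448,595, 640,936] 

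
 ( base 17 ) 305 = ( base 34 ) PM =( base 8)1550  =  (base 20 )23C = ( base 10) 872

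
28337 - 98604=-70267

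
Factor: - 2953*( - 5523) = 16309419= 3^1*7^1  *263^1*2953^1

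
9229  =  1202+8027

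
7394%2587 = 2220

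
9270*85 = 787950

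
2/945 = 2/945 = 0.00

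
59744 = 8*7468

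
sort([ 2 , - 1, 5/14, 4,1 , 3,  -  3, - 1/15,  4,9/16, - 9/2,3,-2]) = [ - 9/2, - 3, - 2,-1,-1/15,5/14, 9/16,  1,2, 3, 3, 4,4]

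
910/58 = 455/29 = 15.69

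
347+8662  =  9009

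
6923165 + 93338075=100261240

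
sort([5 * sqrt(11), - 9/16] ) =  [ - 9/16,5*  sqrt(11 ) ] 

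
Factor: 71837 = 71837^1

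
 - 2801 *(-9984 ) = 27965184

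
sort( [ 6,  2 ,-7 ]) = [ - 7 , 2 , 6] 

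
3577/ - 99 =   -  3577/99=   -36.13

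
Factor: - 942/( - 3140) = 2^( - 1 ) * 3^1*5^( - 1) = 3/10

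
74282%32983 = 8316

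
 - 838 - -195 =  - 643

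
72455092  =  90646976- 18191884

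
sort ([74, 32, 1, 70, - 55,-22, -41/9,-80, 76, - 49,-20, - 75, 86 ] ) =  [-80 ,-75 ,-55, - 49, - 22, - 20, - 41/9, 1,32,  70,74,  76,86] 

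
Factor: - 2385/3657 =  -  15/23=   -  3^1*5^1*23^( - 1 ) 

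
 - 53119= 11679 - 64798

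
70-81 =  - 11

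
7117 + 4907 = 12024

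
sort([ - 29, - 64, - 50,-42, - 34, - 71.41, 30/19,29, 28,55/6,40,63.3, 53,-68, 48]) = [ - 71.41, - 68, - 64, - 50, - 42, - 34, - 29, 30/19, 55/6,  28,29,  40, 48,  53,  63.3] 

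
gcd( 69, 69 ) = 69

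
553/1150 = 553/1150= 0.48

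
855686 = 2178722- 1323036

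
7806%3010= 1786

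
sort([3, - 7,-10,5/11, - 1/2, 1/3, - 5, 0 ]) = [-10,-7, - 5, - 1/2,0,1/3,  5/11, 3 ]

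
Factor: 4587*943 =4325541 = 3^1*11^1*23^1 * 41^1 * 139^1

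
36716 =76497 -39781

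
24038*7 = 168266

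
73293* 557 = 40824201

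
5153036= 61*84476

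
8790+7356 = 16146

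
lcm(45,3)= 45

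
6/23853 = 2/7951 = 0.00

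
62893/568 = 62893/568 = 110.73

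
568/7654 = 284/3827 = 0.07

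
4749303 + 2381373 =7130676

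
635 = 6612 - 5977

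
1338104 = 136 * 9839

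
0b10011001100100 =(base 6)113300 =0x2664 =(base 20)14B8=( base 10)9828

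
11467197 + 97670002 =109137199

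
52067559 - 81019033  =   - 28951474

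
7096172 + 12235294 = 19331466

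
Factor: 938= 2^1*7^1*67^1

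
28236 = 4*7059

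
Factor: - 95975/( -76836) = 2^(  -  2)*3^( - 1) * 5^2 * 11^1 * 19^( - 1 )*337^(  -  1) * 349^1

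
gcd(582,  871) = 1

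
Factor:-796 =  - 2^2*199^1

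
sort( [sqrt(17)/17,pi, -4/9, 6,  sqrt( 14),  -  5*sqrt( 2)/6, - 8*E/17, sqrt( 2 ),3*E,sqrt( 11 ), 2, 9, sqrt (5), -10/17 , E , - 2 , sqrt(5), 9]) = [ - 2,-8*E/17,-5*sqrt(2)/6, - 10/17,-4/9,sqrt( 17 ) /17, sqrt ( 2) , 2,sqrt(5),sqrt( 5) , E,pi, sqrt(11), sqrt(14),6, 3 * E,9, 9]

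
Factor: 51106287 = 3^1*37^1*460417^1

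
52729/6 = 52729/6 = 8788.17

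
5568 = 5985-417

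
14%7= 0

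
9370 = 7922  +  1448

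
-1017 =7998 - 9015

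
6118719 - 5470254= 648465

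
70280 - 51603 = 18677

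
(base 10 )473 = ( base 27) HE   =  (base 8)731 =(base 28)GP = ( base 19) 15H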